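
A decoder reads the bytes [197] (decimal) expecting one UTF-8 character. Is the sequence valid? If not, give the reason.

invalid (sequence truncated)

Leading byte 0xC5 = 11000101 → 2-byte form, but only 1 byte is present.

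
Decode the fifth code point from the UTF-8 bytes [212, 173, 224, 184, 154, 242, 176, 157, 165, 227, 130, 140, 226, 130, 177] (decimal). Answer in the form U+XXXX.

Offset 0: leading byte 0xD4 = 11010100 → 2-byte char #1 = D4 AD.
Offset 2: leading byte 0xE0 = 11100000 → 3-byte char #2 = E0 B8 9A.
Offset 5: leading byte 0xF2 = 11110010 → 4-byte char #3 = F2 B0 9D A5.
Offset 9: leading byte 0xE3 = 11100011 → 3-byte char #4 = E3 82 8C.
Offset 12: leading byte 0xE2 = 11100010 → 3-byte char #5 = E2 82 B1.
Leading byte 0xE2 = 11100010 matches 1110xxxx → 3-byte sequence.
Byte 1: 0xE2 = 11100010, payload 0010 (4 bits).
Byte 2: 0x82 = 10000010 (10xxxxxx ✓), payload 000010.
Byte 3: 0xB1 = 10110001 (10xxxxxx ✓), payload 110001.
Concatenate: 0010000010110001 = 0x20B1 (16 bits → U+20B1).

U+20B1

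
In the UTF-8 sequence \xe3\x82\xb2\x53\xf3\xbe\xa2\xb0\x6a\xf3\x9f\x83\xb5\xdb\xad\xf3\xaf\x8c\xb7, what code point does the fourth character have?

Offset 0: leading byte 0xE3 = 11100011 → 3-byte char #1 = E3 82 B2.
Offset 3: leading byte 0x53 = 01010011 → 1-byte char #2 = 53.
Offset 4: leading byte 0xF3 = 11110011 → 4-byte char #3 = F3 BE A2 B0.
Offset 8: leading byte 0x6A = 01101010 → 1-byte char #4 = 6A.
Leading byte 0x6A = 01101010 matches 0xxxxxxx → 1-byte sequence.
Byte 1: 0x6A = 01101010, payload 1101010 (7 bits).
Concatenate: 1101010 = 0x6A (7 bits → U+006A).

U+006A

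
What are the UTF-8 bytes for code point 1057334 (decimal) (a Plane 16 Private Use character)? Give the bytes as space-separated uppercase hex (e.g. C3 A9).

F4 82 88 B6

U+102236 = 0x102236 = 1057334 decimal. In range U+10000–U+10FFFF → 4-byte form: 11110xxx 10xxxxxx 10xxxxxx 10xxxxxx.
Binary (21 bits): 100000010001000110110.
Split 3+6+6+6: 100 | 000010 | 001000 | 110110.
Byte 1: 11110100 = 0xF4.
Byte 2: 10000010 = 0x82.
Byte 3: 10001000 = 0x88.
Byte 4: 10110110 = 0xB6.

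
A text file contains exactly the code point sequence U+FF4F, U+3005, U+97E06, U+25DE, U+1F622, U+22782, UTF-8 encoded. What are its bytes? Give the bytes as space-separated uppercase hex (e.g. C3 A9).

EF BD 8F E3 80 85 F2 97 B8 86 E2 97 9E F0 9F 98 A2 F0 A2 9E 82

U+FF4F: 3-byte form → EF BD 8F.
U+3005: 3-byte form → E3 80 85.
U+97E06: 4-byte form → F2 97 B8 86.
U+25DE: 3-byte form → E2 97 9E.
U+1F622: 4-byte form → F0 9F 98 A2.
U+22782: 4-byte form → F0 A2 9E 82.
Concatenated (21 bytes): EF BD 8F E3 80 85 F2 97 B8 86 E2 97 9E F0 9F 98 A2 F0 A2 9E 82.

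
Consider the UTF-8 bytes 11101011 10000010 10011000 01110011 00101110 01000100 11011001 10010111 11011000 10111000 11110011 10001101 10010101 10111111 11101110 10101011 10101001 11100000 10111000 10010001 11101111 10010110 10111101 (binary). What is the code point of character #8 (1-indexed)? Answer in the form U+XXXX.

Offset 0: leading byte 0xEB = 11101011 → 3-byte char #1 = EB 82 98.
Offset 3: leading byte 0x73 = 01110011 → 1-byte char #2 = 73.
Offset 4: leading byte 0x2E = 00101110 → 1-byte char #3 = 2E.
Offset 5: leading byte 0x44 = 01000100 → 1-byte char #4 = 44.
Offset 6: leading byte 0xD9 = 11011001 → 2-byte char #5 = D9 97.
Offset 8: leading byte 0xD8 = 11011000 → 2-byte char #6 = D8 B8.
Offset 10: leading byte 0xF3 = 11110011 → 4-byte char #7 = F3 8D 95 BF.
Offset 14: leading byte 0xEE = 11101110 → 3-byte char #8 = EE AB A9.
Leading byte 0xEE = 11101110 matches 1110xxxx → 3-byte sequence.
Byte 1: 0xEE = 11101110, payload 1110 (4 bits).
Byte 2: 0xAB = 10101011 (10xxxxxx ✓), payload 101011.
Byte 3: 0xA9 = 10101001 (10xxxxxx ✓), payload 101001.
Concatenate: 1110101011101001 = 0xEAE9 (16 bits → U+EAE9).

U+EAE9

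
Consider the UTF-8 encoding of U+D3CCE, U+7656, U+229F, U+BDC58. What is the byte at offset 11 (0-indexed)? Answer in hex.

0xBD

U+D3CCE → 4-byte form F3 93 B3 8E at offsets 0–3.
U+7656 → 3-byte form E7 99 96 at offsets 4–6.
U+229F → 3-byte form E2 8A 9F at offsets 7–9.
U+BDC58 → 4-byte form F2 BD B1 98 at offsets 10–13.
Offset 11 falls in char 4's range; it's byte 2 of F2 BD B1 98 = 0xBD.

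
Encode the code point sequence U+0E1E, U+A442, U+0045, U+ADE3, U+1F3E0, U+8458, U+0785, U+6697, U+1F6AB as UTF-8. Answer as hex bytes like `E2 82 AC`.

E0 B8 9E EA 91 82 45 EA B7 A3 F0 9F 8F A0 E8 91 98 DE 85 E6 9A 97 F0 9F 9A AB

U+0E1E: 3-byte form → E0 B8 9E.
U+A442: 3-byte form → EA 91 82.
U+0045: 1-byte form → 45.
U+ADE3: 3-byte form → EA B7 A3.
U+1F3E0: 4-byte form → F0 9F 8F A0.
U+8458: 3-byte form → E8 91 98.
U+0785: 2-byte form → DE 85.
U+6697: 3-byte form → E6 9A 97.
U+1F6AB: 4-byte form → F0 9F 9A AB.
Concatenated (26 bytes): E0 B8 9E EA 91 82 45 EA B7 A3 F0 9F 8F A0 E8 91 98 DE 85 E6 9A 97 F0 9F 9A AB.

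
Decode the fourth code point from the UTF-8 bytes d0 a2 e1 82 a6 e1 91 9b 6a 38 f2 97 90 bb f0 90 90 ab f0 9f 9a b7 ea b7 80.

Offset 0: leading byte 0xD0 = 11010000 → 2-byte char #1 = D0 A2.
Offset 2: leading byte 0xE1 = 11100001 → 3-byte char #2 = E1 82 A6.
Offset 5: leading byte 0xE1 = 11100001 → 3-byte char #3 = E1 91 9B.
Offset 8: leading byte 0x6A = 01101010 → 1-byte char #4 = 6A.
Leading byte 0x6A = 01101010 matches 0xxxxxxx → 1-byte sequence.
Byte 1: 0x6A = 01101010, payload 1101010 (7 bits).
Concatenate: 1101010 = 0x6A (7 bits → U+006A).

U+006A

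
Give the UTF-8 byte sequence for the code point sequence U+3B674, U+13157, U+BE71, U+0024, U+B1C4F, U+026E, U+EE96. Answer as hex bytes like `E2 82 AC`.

F0 BB 99 B4 F0 93 85 97 EB B9 B1 24 F2 B1 B1 8F C9 AE EE BA 96

U+3B674: 4-byte form → F0 BB 99 B4.
U+13157: 4-byte form → F0 93 85 97.
U+BE71: 3-byte form → EB B9 B1.
U+0024: 1-byte form → 24.
U+B1C4F: 4-byte form → F2 B1 B1 8F.
U+026E: 2-byte form → C9 AE.
U+EE96: 3-byte form → EE BA 96.
Concatenated (21 bytes): F0 BB 99 B4 F0 93 85 97 EB B9 B1 24 F2 B1 B1 8F C9 AE EE BA 96.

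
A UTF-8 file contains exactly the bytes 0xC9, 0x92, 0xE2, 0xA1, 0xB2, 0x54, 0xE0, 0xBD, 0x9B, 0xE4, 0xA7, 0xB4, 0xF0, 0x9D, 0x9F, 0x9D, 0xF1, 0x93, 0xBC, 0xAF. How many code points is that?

Byte at offset 0: 0xC9 = 11001001 → 2-byte char (#1). Advance 2.
Byte at offset 2: 0xE2 = 11100010 → 3-byte char (#2). Advance 3.
Byte at offset 5: 0x54 = 01010100 → 1-byte char (#3). Advance 1.
Byte at offset 6: 0xE0 = 11100000 → 3-byte char (#4). Advance 3.
Byte at offset 9: 0xE4 = 11100100 → 3-byte char (#5). Advance 3.
Byte at offset 12: 0xF0 = 11110000 → 4-byte char (#6). Advance 4.
Byte at offset 16: 0xF1 = 11110001 → 4-byte char (#7). Advance 4.
Reached end at offset 20 after 7 code points.

7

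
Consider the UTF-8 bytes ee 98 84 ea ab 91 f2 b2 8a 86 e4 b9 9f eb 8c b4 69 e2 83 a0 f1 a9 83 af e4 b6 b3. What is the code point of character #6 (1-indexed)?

Offset 0: leading byte 0xEE = 11101110 → 3-byte char #1 = EE 98 84.
Offset 3: leading byte 0xEA = 11101010 → 3-byte char #2 = EA AB 91.
Offset 6: leading byte 0xF2 = 11110010 → 4-byte char #3 = F2 B2 8A 86.
Offset 10: leading byte 0xE4 = 11100100 → 3-byte char #4 = E4 B9 9F.
Offset 13: leading byte 0xEB = 11101011 → 3-byte char #5 = EB 8C B4.
Offset 16: leading byte 0x69 = 01101001 → 1-byte char #6 = 69.
Leading byte 0x69 = 01101001 matches 0xxxxxxx → 1-byte sequence.
Byte 1: 0x69 = 01101001, payload 1101001 (7 bits).
Concatenate: 1101001 = 0x69 (7 bits → U+0069).

U+0069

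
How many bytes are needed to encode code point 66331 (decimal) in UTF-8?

4

U+1031B = 0x1031B. UTF-8 uses 1 byte below 0x80, 2 below 0x800, 3 below 0x10000, 4 up to 0x10FFFF. 0x1031B is in U+10000–U+10FFFF → 4 bytes.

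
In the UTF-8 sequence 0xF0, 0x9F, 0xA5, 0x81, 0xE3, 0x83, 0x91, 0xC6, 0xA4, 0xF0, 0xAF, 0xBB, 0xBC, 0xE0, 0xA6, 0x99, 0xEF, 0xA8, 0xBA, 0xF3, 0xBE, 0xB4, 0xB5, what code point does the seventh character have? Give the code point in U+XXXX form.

U+FED35

Offset 0: leading byte 0xF0 = 11110000 → 4-byte char #1 = F0 9F A5 81.
Offset 4: leading byte 0xE3 = 11100011 → 3-byte char #2 = E3 83 91.
Offset 7: leading byte 0xC6 = 11000110 → 2-byte char #3 = C6 A4.
Offset 9: leading byte 0xF0 = 11110000 → 4-byte char #4 = F0 AF BB BC.
Offset 13: leading byte 0xE0 = 11100000 → 3-byte char #5 = E0 A6 99.
Offset 16: leading byte 0xEF = 11101111 → 3-byte char #6 = EF A8 BA.
Offset 19: leading byte 0xF3 = 11110011 → 4-byte char #7 = F3 BE B4 B5.
Leading byte 0xF3 = 11110011 matches 11110xxx → 4-byte sequence.
Byte 1: 0xF3 = 11110011, payload 011 (3 bits).
Byte 2: 0xBE = 10111110 (10xxxxxx ✓), payload 111110.
Byte 3: 0xB4 = 10110100 (10xxxxxx ✓), payload 110100.
Byte 4: 0xB5 = 10110101 (10xxxxxx ✓), payload 110101.
Concatenate: 011111110110100110101 = 0xFED35 (21 bits → U+FED35).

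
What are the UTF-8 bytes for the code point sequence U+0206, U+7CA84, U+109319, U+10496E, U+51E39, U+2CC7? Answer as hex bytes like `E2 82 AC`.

C8 86 F1 BC AA 84 F4 89 8C 99 F4 84 A5 AE F1 91 B8 B9 E2 B3 87

U+0206: 2-byte form → C8 86.
U+7CA84: 4-byte form → F1 BC AA 84.
U+109319: 4-byte form → F4 89 8C 99.
U+10496E: 4-byte form → F4 84 A5 AE.
U+51E39: 4-byte form → F1 91 B8 B9.
U+2CC7: 3-byte form → E2 B3 87.
Concatenated (21 bytes): C8 86 F1 BC AA 84 F4 89 8C 99 F4 84 A5 AE F1 91 B8 B9 E2 B3 87.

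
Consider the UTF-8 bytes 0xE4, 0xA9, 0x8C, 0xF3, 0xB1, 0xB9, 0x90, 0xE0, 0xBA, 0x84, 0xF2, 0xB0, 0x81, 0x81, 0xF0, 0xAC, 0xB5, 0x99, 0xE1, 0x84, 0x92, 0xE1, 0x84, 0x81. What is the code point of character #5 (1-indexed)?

U+2CD59

Offset 0: leading byte 0xE4 = 11100100 → 3-byte char #1 = E4 A9 8C.
Offset 3: leading byte 0xF3 = 11110011 → 4-byte char #2 = F3 B1 B9 90.
Offset 7: leading byte 0xE0 = 11100000 → 3-byte char #3 = E0 BA 84.
Offset 10: leading byte 0xF2 = 11110010 → 4-byte char #4 = F2 B0 81 81.
Offset 14: leading byte 0xF0 = 11110000 → 4-byte char #5 = F0 AC B5 99.
Leading byte 0xF0 = 11110000 matches 11110xxx → 4-byte sequence.
Byte 1: 0xF0 = 11110000, payload 000 (3 bits).
Byte 2: 0xAC = 10101100 (10xxxxxx ✓), payload 101100.
Byte 3: 0xB5 = 10110101 (10xxxxxx ✓), payload 110101.
Byte 4: 0x99 = 10011001 (10xxxxxx ✓), payload 011001.
Concatenate: 000101100110101011001 = 0x2CD59 (21 bits → U+2CD59).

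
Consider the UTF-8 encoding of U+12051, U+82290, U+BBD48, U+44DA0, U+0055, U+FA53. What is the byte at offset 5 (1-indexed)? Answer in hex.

1-indexed offset 5 is 0-indexed offset 4.
U+12051 → 4-byte form F0 92 81 91 at offsets 0–3.
U+82290 → 4-byte form F2 82 8A 90 at offsets 4–7.
Offset 4 falls in char 2's range; it's byte 1 of F2 82 8A 90 = 0xF2.

0xF2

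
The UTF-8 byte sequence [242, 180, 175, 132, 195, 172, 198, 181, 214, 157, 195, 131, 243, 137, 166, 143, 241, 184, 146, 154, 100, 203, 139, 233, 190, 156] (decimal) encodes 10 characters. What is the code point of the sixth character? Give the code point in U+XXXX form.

U+C998F

Offset 0: leading byte 0xF2 = 11110010 → 4-byte char #1 = F2 B4 AF 84.
Offset 4: leading byte 0xC3 = 11000011 → 2-byte char #2 = C3 AC.
Offset 6: leading byte 0xC6 = 11000110 → 2-byte char #3 = C6 B5.
Offset 8: leading byte 0xD6 = 11010110 → 2-byte char #4 = D6 9D.
Offset 10: leading byte 0xC3 = 11000011 → 2-byte char #5 = C3 83.
Offset 12: leading byte 0xF3 = 11110011 → 4-byte char #6 = F3 89 A6 8F.
Leading byte 0xF3 = 11110011 matches 11110xxx → 4-byte sequence.
Byte 1: 0xF3 = 11110011, payload 011 (3 bits).
Byte 2: 0x89 = 10001001 (10xxxxxx ✓), payload 001001.
Byte 3: 0xA6 = 10100110 (10xxxxxx ✓), payload 100110.
Byte 4: 0x8F = 10001111 (10xxxxxx ✓), payload 001111.
Concatenate: 011001001100110001111 = 0xC998F (21 bits → U+C998F).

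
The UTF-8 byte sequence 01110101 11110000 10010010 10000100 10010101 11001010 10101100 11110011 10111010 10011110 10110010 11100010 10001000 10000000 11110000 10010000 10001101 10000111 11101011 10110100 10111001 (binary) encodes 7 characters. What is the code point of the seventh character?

U+BD39

Offset 0: leading byte 0x75 = 01110101 → 1-byte char #1 = 75.
Offset 1: leading byte 0xF0 = 11110000 → 4-byte char #2 = F0 92 84 95.
Offset 5: leading byte 0xCA = 11001010 → 2-byte char #3 = CA AC.
Offset 7: leading byte 0xF3 = 11110011 → 4-byte char #4 = F3 BA 9E B2.
Offset 11: leading byte 0xE2 = 11100010 → 3-byte char #5 = E2 88 80.
Offset 14: leading byte 0xF0 = 11110000 → 4-byte char #6 = F0 90 8D 87.
Offset 18: leading byte 0xEB = 11101011 → 3-byte char #7 = EB B4 B9.
Leading byte 0xEB = 11101011 matches 1110xxxx → 3-byte sequence.
Byte 1: 0xEB = 11101011, payload 1011 (4 bits).
Byte 2: 0xB4 = 10110100 (10xxxxxx ✓), payload 110100.
Byte 3: 0xB9 = 10111001 (10xxxxxx ✓), payload 111001.
Concatenate: 1011110100111001 = 0xBD39 (16 bits → U+BD39).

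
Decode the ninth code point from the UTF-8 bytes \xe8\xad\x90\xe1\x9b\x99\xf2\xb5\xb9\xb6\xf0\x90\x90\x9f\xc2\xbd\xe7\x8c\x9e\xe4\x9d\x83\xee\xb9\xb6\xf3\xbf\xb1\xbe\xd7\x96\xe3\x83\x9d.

Offset 0: leading byte 0xE8 = 11101000 → 3-byte char #1 = E8 AD 90.
Offset 3: leading byte 0xE1 = 11100001 → 3-byte char #2 = E1 9B 99.
Offset 6: leading byte 0xF2 = 11110010 → 4-byte char #3 = F2 B5 B9 B6.
Offset 10: leading byte 0xF0 = 11110000 → 4-byte char #4 = F0 90 90 9F.
Offset 14: leading byte 0xC2 = 11000010 → 2-byte char #5 = C2 BD.
Offset 16: leading byte 0xE7 = 11100111 → 3-byte char #6 = E7 8C 9E.
Offset 19: leading byte 0xE4 = 11100100 → 3-byte char #7 = E4 9D 83.
Offset 22: leading byte 0xEE = 11101110 → 3-byte char #8 = EE B9 B6.
Offset 25: leading byte 0xF3 = 11110011 → 4-byte char #9 = F3 BF B1 BE.
Leading byte 0xF3 = 11110011 matches 11110xxx → 4-byte sequence.
Byte 1: 0xF3 = 11110011, payload 011 (3 bits).
Byte 2: 0xBF = 10111111 (10xxxxxx ✓), payload 111111.
Byte 3: 0xB1 = 10110001 (10xxxxxx ✓), payload 110001.
Byte 4: 0xBE = 10111110 (10xxxxxx ✓), payload 111110.
Concatenate: 011111111110001111110 = 0xFFC7E (21 bits → U+FFC7E).

U+FFC7E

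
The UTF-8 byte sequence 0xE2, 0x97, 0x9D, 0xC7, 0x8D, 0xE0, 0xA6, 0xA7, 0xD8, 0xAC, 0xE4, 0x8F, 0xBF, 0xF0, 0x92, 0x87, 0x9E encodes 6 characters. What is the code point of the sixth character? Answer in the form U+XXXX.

Offset 0: leading byte 0xE2 = 11100010 → 3-byte char #1 = E2 97 9D.
Offset 3: leading byte 0xC7 = 11000111 → 2-byte char #2 = C7 8D.
Offset 5: leading byte 0xE0 = 11100000 → 3-byte char #3 = E0 A6 A7.
Offset 8: leading byte 0xD8 = 11011000 → 2-byte char #4 = D8 AC.
Offset 10: leading byte 0xE4 = 11100100 → 3-byte char #5 = E4 8F BF.
Offset 13: leading byte 0xF0 = 11110000 → 4-byte char #6 = F0 92 87 9E.
Leading byte 0xF0 = 11110000 matches 11110xxx → 4-byte sequence.
Byte 1: 0xF0 = 11110000, payload 000 (3 bits).
Byte 2: 0x92 = 10010010 (10xxxxxx ✓), payload 010010.
Byte 3: 0x87 = 10000111 (10xxxxxx ✓), payload 000111.
Byte 4: 0x9E = 10011110 (10xxxxxx ✓), payload 011110.
Concatenate: 000010010000111011110 = 0x121DE (21 bits → U+121DE).

U+121DE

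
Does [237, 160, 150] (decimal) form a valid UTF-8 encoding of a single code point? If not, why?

Structurally a 3-byte sequence; payload = 0xD816.
But 0xD816 is in U+D800–U+DFFF, the surrogate range. Surrogates are not Unicode scalar values and are forbidden in UTF-8.

invalid (encodes a surrogate (U+D800–U+DFFF))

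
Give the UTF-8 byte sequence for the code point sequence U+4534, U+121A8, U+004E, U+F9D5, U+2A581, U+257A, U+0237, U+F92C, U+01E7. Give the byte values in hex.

E4 94 B4 F0 92 86 A8 4E EF A7 95 F0 AA 96 81 E2 95 BA C8 B7 EF A4 AC C7 A7

U+4534: 3-byte form → E4 94 B4.
U+121A8: 4-byte form → F0 92 86 A8.
U+004E: 1-byte form → 4E.
U+F9D5: 3-byte form → EF A7 95.
U+2A581: 4-byte form → F0 AA 96 81.
U+257A: 3-byte form → E2 95 BA.
U+0237: 2-byte form → C8 B7.
U+F92C: 3-byte form → EF A4 AC.
U+01E7: 2-byte form → C7 A7.
Concatenated (25 bytes): E4 94 B4 F0 92 86 A8 4E EF A7 95 F0 AA 96 81 E2 95 BA C8 B7 EF A4 AC C7 A7.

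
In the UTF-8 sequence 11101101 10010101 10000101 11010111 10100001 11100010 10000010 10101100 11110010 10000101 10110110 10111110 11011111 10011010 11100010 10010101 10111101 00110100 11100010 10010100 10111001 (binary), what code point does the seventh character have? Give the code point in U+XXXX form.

U+0034

Offset 0: leading byte 0xED = 11101101 → 3-byte char #1 = ED 95 85.
Offset 3: leading byte 0xD7 = 11010111 → 2-byte char #2 = D7 A1.
Offset 5: leading byte 0xE2 = 11100010 → 3-byte char #3 = E2 82 AC.
Offset 8: leading byte 0xF2 = 11110010 → 4-byte char #4 = F2 85 B6 BE.
Offset 12: leading byte 0xDF = 11011111 → 2-byte char #5 = DF 9A.
Offset 14: leading byte 0xE2 = 11100010 → 3-byte char #6 = E2 95 BD.
Offset 17: leading byte 0x34 = 00110100 → 1-byte char #7 = 34.
Leading byte 0x34 = 00110100 matches 0xxxxxxx → 1-byte sequence.
Byte 1: 0x34 = 00110100, payload 0110100 (7 bits).
Concatenate: 0110100 = 0x34 (7 bits → U+0034).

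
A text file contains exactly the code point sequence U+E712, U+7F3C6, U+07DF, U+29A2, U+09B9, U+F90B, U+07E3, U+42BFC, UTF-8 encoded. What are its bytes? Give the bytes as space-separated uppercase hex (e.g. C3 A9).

EE 9C 92 F1 BF 8F 86 DF 9F E2 A6 A2 E0 A6 B9 EF A4 8B DF A3 F1 82 AF BC

U+E712: 3-byte form → EE 9C 92.
U+7F3C6: 4-byte form → F1 BF 8F 86.
U+07DF: 2-byte form → DF 9F.
U+29A2: 3-byte form → E2 A6 A2.
U+09B9: 3-byte form → E0 A6 B9.
U+F90B: 3-byte form → EF A4 8B.
U+07E3: 2-byte form → DF A3.
U+42BFC: 4-byte form → F1 82 AF BC.
Concatenated (24 bytes): EE 9C 92 F1 BF 8F 86 DF 9F E2 A6 A2 E0 A6 B9 EF A4 8B DF A3 F1 82 AF BC.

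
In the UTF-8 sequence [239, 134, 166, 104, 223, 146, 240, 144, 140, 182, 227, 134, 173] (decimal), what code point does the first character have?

Offset 0: leading byte 0xEF = 11101111 → 3-byte char #1 = EF 86 A6.
Leading byte 0xEF = 11101111 matches 1110xxxx → 3-byte sequence.
Byte 1: 0xEF = 11101111, payload 1111 (4 bits).
Byte 2: 0x86 = 10000110 (10xxxxxx ✓), payload 000110.
Byte 3: 0xA6 = 10100110 (10xxxxxx ✓), payload 100110.
Concatenate: 1111000110100110 = 0xF1A6 (16 bits → U+F1A6).

U+F1A6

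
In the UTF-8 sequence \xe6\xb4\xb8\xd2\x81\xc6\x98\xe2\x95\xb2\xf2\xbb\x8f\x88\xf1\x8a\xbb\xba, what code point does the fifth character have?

U+BB3C8

Offset 0: leading byte 0xE6 = 11100110 → 3-byte char #1 = E6 B4 B8.
Offset 3: leading byte 0xD2 = 11010010 → 2-byte char #2 = D2 81.
Offset 5: leading byte 0xC6 = 11000110 → 2-byte char #3 = C6 98.
Offset 7: leading byte 0xE2 = 11100010 → 3-byte char #4 = E2 95 B2.
Offset 10: leading byte 0xF2 = 11110010 → 4-byte char #5 = F2 BB 8F 88.
Leading byte 0xF2 = 11110010 matches 11110xxx → 4-byte sequence.
Byte 1: 0xF2 = 11110010, payload 010 (3 bits).
Byte 2: 0xBB = 10111011 (10xxxxxx ✓), payload 111011.
Byte 3: 0x8F = 10001111 (10xxxxxx ✓), payload 001111.
Byte 4: 0x88 = 10001000 (10xxxxxx ✓), payload 001000.
Concatenate: 010111011001111001000 = 0xBB3C8 (21 bits → U+BB3C8).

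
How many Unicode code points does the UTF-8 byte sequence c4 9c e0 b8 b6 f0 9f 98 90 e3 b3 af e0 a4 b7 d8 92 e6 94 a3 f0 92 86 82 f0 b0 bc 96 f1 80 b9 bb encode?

Byte at offset 0: 0xC4 = 11000100 → 2-byte char (#1). Advance 2.
Byte at offset 2: 0xE0 = 11100000 → 3-byte char (#2). Advance 3.
Byte at offset 5: 0xF0 = 11110000 → 4-byte char (#3). Advance 4.
Byte at offset 9: 0xE3 = 11100011 → 3-byte char (#4). Advance 3.
Byte at offset 12: 0xE0 = 11100000 → 3-byte char (#5). Advance 3.
Byte at offset 15: 0xD8 = 11011000 → 2-byte char (#6). Advance 2.
Byte at offset 17: 0xE6 = 11100110 → 3-byte char (#7). Advance 3.
Byte at offset 20: 0xF0 = 11110000 → 4-byte char (#8). Advance 4.
Byte at offset 24: 0xF0 = 11110000 → 4-byte char (#9). Advance 4.
Byte at offset 28: 0xF1 = 11110001 → 4-byte char (#10). Advance 4.
Reached end at offset 32 after 10 code points.

10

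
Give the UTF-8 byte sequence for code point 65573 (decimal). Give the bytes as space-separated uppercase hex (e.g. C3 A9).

U+10025 = 0x10025 = 65573 decimal. In range U+10000–U+10FFFF → 4-byte form: 11110xxx 10xxxxxx 10xxxxxx 10xxxxxx.
Binary (21 bits): 000010000000000100101.
Split 3+6+6+6: 000 | 010000 | 000000 | 100101.
Byte 1: 11110000 = 0xF0.
Byte 2: 10010000 = 0x90.
Byte 3: 10000000 = 0x80.
Byte 4: 10100101 = 0xA5.

F0 90 80 A5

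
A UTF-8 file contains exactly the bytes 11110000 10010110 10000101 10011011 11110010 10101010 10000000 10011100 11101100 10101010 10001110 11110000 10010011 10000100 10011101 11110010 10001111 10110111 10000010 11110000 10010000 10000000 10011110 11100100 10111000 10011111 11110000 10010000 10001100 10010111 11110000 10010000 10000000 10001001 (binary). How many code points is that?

Byte at offset 0: 0xF0 = 11110000 → 4-byte char (#1). Advance 4.
Byte at offset 4: 0xF2 = 11110010 → 4-byte char (#2). Advance 4.
Byte at offset 8: 0xEC = 11101100 → 3-byte char (#3). Advance 3.
Byte at offset 11: 0xF0 = 11110000 → 4-byte char (#4). Advance 4.
Byte at offset 15: 0xF2 = 11110010 → 4-byte char (#5). Advance 4.
Byte at offset 19: 0xF0 = 11110000 → 4-byte char (#6). Advance 4.
Byte at offset 23: 0xE4 = 11100100 → 3-byte char (#7). Advance 3.
Byte at offset 26: 0xF0 = 11110000 → 4-byte char (#8). Advance 4.
Byte at offset 30: 0xF0 = 11110000 → 4-byte char (#9). Advance 4.
Reached end at offset 34 after 9 code points.

9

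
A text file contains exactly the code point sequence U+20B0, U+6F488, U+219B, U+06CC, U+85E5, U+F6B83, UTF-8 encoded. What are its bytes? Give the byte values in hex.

E2 82 B0 F1 AF 92 88 E2 86 9B DB 8C E8 97 A5 F3 B6 AE 83

U+20B0: 3-byte form → E2 82 B0.
U+6F488: 4-byte form → F1 AF 92 88.
U+219B: 3-byte form → E2 86 9B.
U+06CC: 2-byte form → DB 8C.
U+85E5: 3-byte form → E8 97 A5.
U+F6B83: 4-byte form → F3 B6 AE 83.
Concatenated (19 bytes): E2 82 B0 F1 AF 92 88 E2 86 9B DB 8C E8 97 A5 F3 B6 AE 83.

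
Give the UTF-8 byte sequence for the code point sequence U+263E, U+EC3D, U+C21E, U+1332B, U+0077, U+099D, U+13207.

U+263E: 3-byte form → E2 98 BE.
U+EC3D: 3-byte form → EE B0 BD.
U+C21E: 3-byte form → EC 88 9E.
U+1332B: 4-byte form → F0 93 8C AB.
U+0077: 1-byte form → 77.
U+099D: 3-byte form → E0 A6 9D.
U+13207: 4-byte form → F0 93 88 87.
Concatenated (21 bytes): E2 98 BE EE B0 BD EC 88 9E F0 93 8C AB 77 E0 A6 9D F0 93 88 87.

E2 98 BE EE B0 BD EC 88 9E F0 93 8C AB 77 E0 A6 9D F0 93 88 87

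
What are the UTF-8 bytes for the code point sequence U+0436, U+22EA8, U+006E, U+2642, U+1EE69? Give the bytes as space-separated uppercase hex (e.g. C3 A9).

D0 B6 F0 A2 BA A8 6E E2 99 82 F0 9E B9 A9

U+0436: 2-byte form → D0 B6.
U+22EA8: 4-byte form → F0 A2 BA A8.
U+006E: 1-byte form → 6E.
U+2642: 3-byte form → E2 99 82.
U+1EE69: 4-byte form → F0 9E B9 A9.
Concatenated (14 bytes): D0 B6 F0 A2 BA A8 6E E2 99 82 F0 9E B9 A9.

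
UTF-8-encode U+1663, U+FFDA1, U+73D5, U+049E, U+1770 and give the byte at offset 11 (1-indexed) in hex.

1-indexed offset 11 is 0-indexed offset 10.
U+1663 → 3-byte form E1 99 A3 at offsets 0–2.
U+FFDA1 → 4-byte form F3 BF B6 A1 at offsets 3–6.
U+73D5 → 3-byte form E7 8F 95 at offsets 7–9.
U+049E → 2-byte form D2 9E at offsets 10–11.
Offset 10 falls in char 4's range; it's byte 1 of D2 9E = 0xD2.

0xD2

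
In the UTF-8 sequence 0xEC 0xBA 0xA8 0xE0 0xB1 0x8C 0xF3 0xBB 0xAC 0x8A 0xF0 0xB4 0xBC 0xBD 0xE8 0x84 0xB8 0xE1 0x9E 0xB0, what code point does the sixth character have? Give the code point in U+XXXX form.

U+17B0

Offset 0: leading byte 0xEC = 11101100 → 3-byte char #1 = EC BA A8.
Offset 3: leading byte 0xE0 = 11100000 → 3-byte char #2 = E0 B1 8C.
Offset 6: leading byte 0xF3 = 11110011 → 4-byte char #3 = F3 BB AC 8A.
Offset 10: leading byte 0xF0 = 11110000 → 4-byte char #4 = F0 B4 BC BD.
Offset 14: leading byte 0xE8 = 11101000 → 3-byte char #5 = E8 84 B8.
Offset 17: leading byte 0xE1 = 11100001 → 3-byte char #6 = E1 9E B0.
Leading byte 0xE1 = 11100001 matches 1110xxxx → 3-byte sequence.
Byte 1: 0xE1 = 11100001, payload 0001 (4 bits).
Byte 2: 0x9E = 10011110 (10xxxxxx ✓), payload 011110.
Byte 3: 0xB0 = 10110000 (10xxxxxx ✓), payload 110000.
Concatenate: 0001011110110000 = 0x17B0 (16 bits → U+17B0).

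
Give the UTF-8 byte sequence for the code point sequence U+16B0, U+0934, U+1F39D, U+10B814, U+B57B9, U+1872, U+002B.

E1 9A B0 E0 A4 B4 F0 9F 8E 9D F4 8B A0 94 F2 B5 9E B9 E1 A1 B2 2B

U+16B0: 3-byte form → E1 9A B0.
U+0934: 3-byte form → E0 A4 B4.
U+1F39D: 4-byte form → F0 9F 8E 9D.
U+10B814: 4-byte form → F4 8B A0 94.
U+B57B9: 4-byte form → F2 B5 9E B9.
U+1872: 3-byte form → E1 A1 B2.
U+002B: 1-byte form → 2B.
Concatenated (22 bytes): E1 9A B0 E0 A4 B4 F0 9F 8E 9D F4 8B A0 94 F2 B5 9E B9 E1 A1 B2 2B.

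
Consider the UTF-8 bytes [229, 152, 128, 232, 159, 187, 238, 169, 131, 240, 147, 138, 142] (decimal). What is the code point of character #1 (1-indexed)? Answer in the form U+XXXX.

U+5600

Offset 0: leading byte 0xE5 = 11100101 → 3-byte char #1 = E5 98 80.
Leading byte 0xE5 = 11100101 matches 1110xxxx → 3-byte sequence.
Byte 1: 0xE5 = 11100101, payload 0101 (4 bits).
Byte 2: 0x98 = 10011000 (10xxxxxx ✓), payload 011000.
Byte 3: 0x80 = 10000000 (10xxxxxx ✓), payload 000000.
Concatenate: 0101011000000000 = 0x5600 (16 bits → U+5600).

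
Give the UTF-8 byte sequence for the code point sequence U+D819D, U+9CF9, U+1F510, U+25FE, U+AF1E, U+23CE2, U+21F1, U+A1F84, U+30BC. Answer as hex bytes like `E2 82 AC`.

U+D819D: 4-byte form → F3 98 86 9D.
U+9CF9: 3-byte form → E9 B3 B9.
U+1F510: 4-byte form → F0 9F 94 90.
U+25FE: 3-byte form → E2 97 BE.
U+AF1E: 3-byte form → EA BC 9E.
U+23CE2: 4-byte form → F0 A3 B3 A2.
U+21F1: 3-byte form → E2 87 B1.
U+A1F84: 4-byte form → F2 A1 BE 84.
U+30BC: 3-byte form → E3 82 BC.
Concatenated (31 bytes): F3 98 86 9D E9 B3 B9 F0 9F 94 90 E2 97 BE EA BC 9E F0 A3 B3 A2 E2 87 B1 F2 A1 BE 84 E3 82 BC.

F3 98 86 9D E9 B3 B9 F0 9F 94 90 E2 97 BE EA BC 9E F0 A3 B3 A2 E2 87 B1 F2 A1 BE 84 E3 82 BC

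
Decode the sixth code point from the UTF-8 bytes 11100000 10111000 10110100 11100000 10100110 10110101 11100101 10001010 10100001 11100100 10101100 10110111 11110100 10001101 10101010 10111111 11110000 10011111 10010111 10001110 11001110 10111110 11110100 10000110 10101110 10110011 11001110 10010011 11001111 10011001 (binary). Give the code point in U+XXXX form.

Offset 0: leading byte 0xE0 = 11100000 → 3-byte char #1 = E0 B8 B4.
Offset 3: leading byte 0xE0 = 11100000 → 3-byte char #2 = E0 A6 B5.
Offset 6: leading byte 0xE5 = 11100101 → 3-byte char #3 = E5 8A A1.
Offset 9: leading byte 0xE4 = 11100100 → 3-byte char #4 = E4 AC B7.
Offset 12: leading byte 0xF4 = 11110100 → 4-byte char #5 = F4 8D AA BF.
Offset 16: leading byte 0xF0 = 11110000 → 4-byte char #6 = F0 9F 97 8E.
Leading byte 0xF0 = 11110000 matches 11110xxx → 4-byte sequence.
Byte 1: 0xF0 = 11110000, payload 000 (3 bits).
Byte 2: 0x9F = 10011111 (10xxxxxx ✓), payload 011111.
Byte 3: 0x97 = 10010111 (10xxxxxx ✓), payload 010111.
Byte 4: 0x8E = 10001110 (10xxxxxx ✓), payload 001110.
Concatenate: 000011111010111001110 = 0x1F5CE (21 bits → U+1F5CE).

U+1F5CE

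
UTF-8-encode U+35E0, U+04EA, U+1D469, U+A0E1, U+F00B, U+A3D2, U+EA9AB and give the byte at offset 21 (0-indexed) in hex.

U+35E0 → 3-byte form E3 97 A0 at offsets 0–2.
U+04EA → 2-byte form D3 AA at offsets 3–4.
U+1D469 → 4-byte form F0 9D 91 A9 at offsets 5–8.
U+A0E1 → 3-byte form EA 83 A1 at offsets 9–11.
U+F00B → 3-byte form EF 80 8B at offsets 12–14.
U+A3D2 → 3-byte form EA 8F 92 at offsets 15–17.
U+EA9AB → 4-byte form F3 AA A6 AB at offsets 18–21.
Offset 21 falls in char 7's range; it's byte 4 of F3 AA A6 AB = 0xAB.

0xAB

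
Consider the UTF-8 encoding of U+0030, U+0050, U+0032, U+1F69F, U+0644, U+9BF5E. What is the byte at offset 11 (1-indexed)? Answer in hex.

0x9B

1-indexed offset 11 is 0-indexed offset 10.
U+0030 → 1-byte form 30 at offsets 0–0.
U+0050 → 1-byte form 50 at offsets 1–1.
U+0032 → 1-byte form 32 at offsets 2–2.
U+1F69F → 4-byte form F0 9F 9A 9F at offsets 3–6.
U+0644 → 2-byte form D9 84 at offsets 7–8.
U+9BF5E → 4-byte form F2 9B BD 9E at offsets 9–12.
Offset 10 falls in char 6's range; it's byte 2 of F2 9B BD 9E = 0x9B.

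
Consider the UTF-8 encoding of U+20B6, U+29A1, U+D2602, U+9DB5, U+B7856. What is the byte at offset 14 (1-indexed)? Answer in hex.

0xF2

1-indexed offset 14 is 0-indexed offset 13.
U+20B6 → 3-byte form E2 82 B6 at offsets 0–2.
U+29A1 → 3-byte form E2 A6 A1 at offsets 3–5.
U+D2602 → 4-byte form F3 92 98 82 at offsets 6–9.
U+9DB5 → 3-byte form E9 B6 B5 at offsets 10–12.
U+B7856 → 4-byte form F2 B7 A1 96 at offsets 13–16.
Offset 13 falls in char 5's range; it's byte 1 of F2 B7 A1 96 = 0xF2.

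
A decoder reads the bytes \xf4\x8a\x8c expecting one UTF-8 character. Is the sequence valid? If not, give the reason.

Leading byte 0xF4 = 11110100 → 4-byte form, but only 3 bytes are present.

invalid (sequence truncated)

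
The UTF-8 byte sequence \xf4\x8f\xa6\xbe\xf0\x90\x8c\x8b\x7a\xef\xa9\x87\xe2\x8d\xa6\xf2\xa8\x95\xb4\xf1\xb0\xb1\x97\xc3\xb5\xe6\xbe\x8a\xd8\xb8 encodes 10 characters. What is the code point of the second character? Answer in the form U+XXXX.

U+1030B

Offset 0: leading byte 0xF4 = 11110100 → 4-byte char #1 = F4 8F A6 BE.
Offset 4: leading byte 0xF0 = 11110000 → 4-byte char #2 = F0 90 8C 8B.
Leading byte 0xF0 = 11110000 matches 11110xxx → 4-byte sequence.
Byte 1: 0xF0 = 11110000, payload 000 (3 bits).
Byte 2: 0x90 = 10010000 (10xxxxxx ✓), payload 010000.
Byte 3: 0x8C = 10001100 (10xxxxxx ✓), payload 001100.
Byte 4: 0x8B = 10001011 (10xxxxxx ✓), payload 001011.
Concatenate: 000010000001100001011 = 0x1030B (21 bits → U+1030B).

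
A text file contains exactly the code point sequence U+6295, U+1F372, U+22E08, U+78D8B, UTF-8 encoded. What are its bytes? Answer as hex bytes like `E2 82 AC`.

E6 8A 95 F0 9F 8D B2 F0 A2 B8 88 F1 B8 B6 8B

U+6295: 3-byte form → E6 8A 95.
U+1F372: 4-byte form → F0 9F 8D B2.
U+22E08: 4-byte form → F0 A2 B8 88.
U+78D8B: 4-byte form → F1 B8 B6 8B.
Concatenated (15 bytes): E6 8A 95 F0 9F 8D B2 F0 A2 B8 88 F1 B8 B6 8B.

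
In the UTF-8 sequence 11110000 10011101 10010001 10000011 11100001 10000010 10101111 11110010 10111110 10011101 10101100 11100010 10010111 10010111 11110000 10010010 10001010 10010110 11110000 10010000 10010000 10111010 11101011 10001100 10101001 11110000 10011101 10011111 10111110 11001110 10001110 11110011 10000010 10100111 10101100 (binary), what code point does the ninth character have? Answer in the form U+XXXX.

Offset 0: leading byte 0xF0 = 11110000 → 4-byte char #1 = F0 9D 91 83.
Offset 4: leading byte 0xE1 = 11100001 → 3-byte char #2 = E1 82 AF.
Offset 7: leading byte 0xF2 = 11110010 → 4-byte char #3 = F2 BE 9D AC.
Offset 11: leading byte 0xE2 = 11100010 → 3-byte char #4 = E2 97 97.
Offset 14: leading byte 0xF0 = 11110000 → 4-byte char #5 = F0 92 8A 96.
Offset 18: leading byte 0xF0 = 11110000 → 4-byte char #6 = F0 90 90 BA.
Offset 22: leading byte 0xEB = 11101011 → 3-byte char #7 = EB 8C A9.
Offset 25: leading byte 0xF0 = 11110000 → 4-byte char #8 = F0 9D 9F BE.
Offset 29: leading byte 0xCE = 11001110 → 2-byte char #9 = CE 8E.
Leading byte 0xCE = 11001110 matches 110xxxxx → 2-byte sequence.
Byte 1: 0xCE = 11001110, payload 01110 (5 bits).
Byte 2: 0x8E = 10001110 (10xxxxxx ✓), payload 001110.
Concatenate: 01110001110 = 0x38E (11 bits → U+038E).

U+038E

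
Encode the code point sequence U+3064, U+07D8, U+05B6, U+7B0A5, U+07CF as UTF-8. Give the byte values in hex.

U+3064: 3-byte form → E3 81 A4.
U+07D8: 2-byte form → DF 98.
U+05B6: 2-byte form → D6 B6.
U+7B0A5: 4-byte form → F1 BB 82 A5.
U+07CF: 2-byte form → DF 8F.
Concatenated (13 bytes): E3 81 A4 DF 98 D6 B6 F1 BB 82 A5 DF 8F.

E3 81 A4 DF 98 D6 B6 F1 BB 82 A5 DF 8F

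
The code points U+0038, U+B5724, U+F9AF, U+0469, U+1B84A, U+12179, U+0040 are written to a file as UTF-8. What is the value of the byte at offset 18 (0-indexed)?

0x40

U+0038 → 1-byte form 38 at offsets 0–0.
U+B5724 → 4-byte form F2 B5 9C A4 at offsets 1–4.
U+F9AF → 3-byte form EF A6 AF at offsets 5–7.
U+0469 → 2-byte form D1 A9 at offsets 8–9.
U+1B84A → 4-byte form F0 9B A1 8A at offsets 10–13.
U+12179 → 4-byte form F0 92 85 B9 at offsets 14–17.
U+0040 → 1-byte form 40 at offsets 18–18.
Offset 18 falls in char 7's range; it's byte 1 of 40 = 0x40.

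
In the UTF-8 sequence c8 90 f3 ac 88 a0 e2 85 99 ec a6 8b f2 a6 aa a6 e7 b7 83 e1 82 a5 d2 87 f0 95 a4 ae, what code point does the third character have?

Offset 0: leading byte 0xC8 = 11001000 → 2-byte char #1 = C8 90.
Offset 2: leading byte 0xF3 = 11110011 → 4-byte char #2 = F3 AC 88 A0.
Offset 6: leading byte 0xE2 = 11100010 → 3-byte char #3 = E2 85 99.
Leading byte 0xE2 = 11100010 matches 1110xxxx → 3-byte sequence.
Byte 1: 0xE2 = 11100010, payload 0010 (4 bits).
Byte 2: 0x85 = 10000101 (10xxxxxx ✓), payload 000101.
Byte 3: 0x99 = 10011001 (10xxxxxx ✓), payload 011001.
Concatenate: 0010000101011001 = 0x2159 (16 bits → U+2159).

U+2159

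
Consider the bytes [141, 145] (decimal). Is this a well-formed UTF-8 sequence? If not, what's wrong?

Byte 0x8D = 10001101 has the form 10xxxxxx — a continuation byte — but there is no preceding leading byte.

invalid (continuation byte with no leading byte)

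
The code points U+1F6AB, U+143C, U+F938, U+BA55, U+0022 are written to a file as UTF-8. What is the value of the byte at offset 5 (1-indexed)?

0xE1

1-indexed offset 5 is 0-indexed offset 4.
U+1F6AB → 4-byte form F0 9F 9A AB at offsets 0–3.
U+143C → 3-byte form E1 90 BC at offsets 4–6.
Offset 4 falls in char 2's range; it's byte 1 of E1 90 BC = 0xE1.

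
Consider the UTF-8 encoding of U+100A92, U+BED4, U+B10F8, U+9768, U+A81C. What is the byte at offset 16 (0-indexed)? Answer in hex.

U+100A92 → 4-byte form F4 80 AA 92 at offsets 0–3.
U+BED4 → 3-byte form EB BB 94 at offsets 4–6.
U+B10F8 → 4-byte form F2 B1 83 B8 at offsets 7–10.
U+9768 → 3-byte form E9 9D A8 at offsets 11–13.
U+A81C → 3-byte form EA A0 9C at offsets 14–16.
Offset 16 falls in char 5's range; it's byte 3 of EA A0 9C = 0x9C.

0x9C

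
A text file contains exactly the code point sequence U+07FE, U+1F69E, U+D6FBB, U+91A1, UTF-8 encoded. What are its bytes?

U+07FE: 2-byte form → DF BE.
U+1F69E: 4-byte form → F0 9F 9A 9E.
U+D6FBB: 4-byte form → F3 96 BE BB.
U+91A1: 3-byte form → E9 86 A1.
Concatenated (13 bytes): DF BE F0 9F 9A 9E F3 96 BE BB E9 86 A1.

DF BE F0 9F 9A 9E F3 96 BE BB E9 86 A1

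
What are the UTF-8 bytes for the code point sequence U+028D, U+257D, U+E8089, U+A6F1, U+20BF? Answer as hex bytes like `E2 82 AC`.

U+028D: 2-byte form → CA 8D.
U+257D: 3-byte form → E2 95 BD.
U+E8089: 4-byte form → F3 A8 82 89.
U+A6F1: 3-byte form → EA 9B B1.
U+20BF: 3-byte form → E2 82 BF.
Concatenated (15 bytes): CA 8D E2 95 BD F3 A8 82 89 EA 9B B1 E2 82 BF.

CA 8D E2 95 BD F3 A8 82 89 EA 9B B1 E2 82 BF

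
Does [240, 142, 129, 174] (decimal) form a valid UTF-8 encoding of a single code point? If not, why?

invalid (overlong encoding)

Leading byte 0xF0 = 11110000 → 4-byte form.
Continuation bytes all match 10xxxxxx. Payload decodes to 0xE06E.
But 0xE06E < 0x10000, the minimum for a 4-byte sequence — this is an overlong encoding.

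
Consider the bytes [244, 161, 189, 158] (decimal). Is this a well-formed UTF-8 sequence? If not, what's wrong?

invalid (encodes a value above U+10FFFF)

Leading byte 0xF4 = 11110100 → 4-byte form.
Payload = 0x121F5E, which exceeds U+10FFFF, the maximum Unicode code point. (Leading bytes F5–FF, or F4 followed by ≥ 0x90, are invalid.)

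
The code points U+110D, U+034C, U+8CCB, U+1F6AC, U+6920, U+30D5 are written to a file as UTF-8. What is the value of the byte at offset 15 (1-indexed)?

1-indexed offset 15 is 0-indexed offset 14.
U+110D → 3-byte form E1 84 8D at offsets 0–2.
U+034C → 2-byte form CD 8C at offsets 3–4.
U+8CCB → 3-byte form E8 B3 8B at offsets 5–7.
U+1F6AC → 4-byte form F0 9F 9A AC at offsets 8–11.
U+6920 → 3-byte form E6 A4 A0 at offsets 12–14.
Offset 14 falls in char 5's range; it's byte 3 of E6 A4 A0 = 0xA0.

0xA0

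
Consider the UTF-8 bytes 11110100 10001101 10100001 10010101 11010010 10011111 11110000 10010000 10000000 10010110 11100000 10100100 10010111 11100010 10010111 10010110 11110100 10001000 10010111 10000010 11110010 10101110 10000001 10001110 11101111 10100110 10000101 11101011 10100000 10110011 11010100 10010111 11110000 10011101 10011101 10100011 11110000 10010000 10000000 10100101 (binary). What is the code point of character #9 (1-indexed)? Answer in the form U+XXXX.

U+B833

Offset 0: leading byte 0xF4 = 11110100 → 4-byte char #1 = F4 8D A1 95.
Offset 4: leading byte 0xD2 = 11010010 → 2-byte char #2 = D2 9F.
Offset 6: leading byte 0xF0 = 11110000 → 4-byte char #3 = F0 90 80 96.
Offset 10: leading byte 0xE0 = 11100000 → 3-byte char #4 = E0 A4 97.
Offset 13: leading byte 0xE2 = 11100010 → 3-byte char #5 = E2 97 96.
Offset 16: leading byte 0xF4 = 11110100 → 4-byte char #6 = F4 88 97 82.
Offset 20: leading byte 0xF2 = 11110010 → 4-byte char #7 = F2 AE 81 8E.
Offset 24: leading byte 0xEF = 11101111 → 3-byte char #8 = EF A6 85.
Offset 27: leading byte 0xEB = 11101011 → 3-byte char #9 = EB A0 B3.
Leading byte 0xEB = 11101011 matches 1110xxxx → 3-byte sequence.
Byte 1: 0xEB = 11101011, payload 1011 (4 bits).
Byte 2: 0xA0 = 10100000 (10xxxxxx ✓), payload 100000.
Byte 3: 0xB3 = 10110011 (10xxxxxx ✓), payload 110011.
Concatenate: 1011100000110011 = 0xB833 (16 bits → U+B833).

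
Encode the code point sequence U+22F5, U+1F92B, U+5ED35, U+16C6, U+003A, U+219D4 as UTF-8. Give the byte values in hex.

E2 8B B5 F0 9F A4 AB F1 9E B4 B5 E1 9B 86 3A F0 A1 A7 94

U+22F5: 3-byte form → E2 8B B5.
U+1F92B: 4-byte form → F0 9F A4 AB.
U+5ED35: 4-byte form → F1 9E B4 B5.
U+16C6: 3-byte form → E1 9B 86.
U+003A: 1-byte form → 3A.
U+219D4: 4-byte form → F0 A1 A7 94.
Concatenated (19 bytes): E2 8B B5 F0 9F A4 AB F1 9E B4 B5 E1 9B 86 3A F0 A1 A7 94.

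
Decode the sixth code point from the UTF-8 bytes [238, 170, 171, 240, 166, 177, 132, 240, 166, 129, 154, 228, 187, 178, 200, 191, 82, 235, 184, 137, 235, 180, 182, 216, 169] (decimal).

Offset 0: leading byte 0xEE = 11101110 → 3-byte char #1 = EE AA AB.
Offset 3: leading byte 0xF0 = 11110000 → 4-byte char #2 = F0 A6 B1 84.
Offset 7: leading byte 0xF0 = 11110000 → 4-byte char #3 = F0 A6 81 9A.
Offset 11: leading byte 0xE4 = 11100100 → 3-byte char #4 = E4 BB B2.
Offset 14: leading byte 0xC8 = 11001000 → 2-byte char #5 = C8 BF.
Offset 16: leading byte 0x52 = 01010010 → 1-byte char #6 = 52.
Leading byte 0x52 = 01010010 matches 0xxxxxxx → 1-byte sequence.
Byte 1: 0x52 = 01010010, payload 1010010 (7 bits).
Concatenate: 1010010 = 0x52 (7 bits → U+0052).

U+0052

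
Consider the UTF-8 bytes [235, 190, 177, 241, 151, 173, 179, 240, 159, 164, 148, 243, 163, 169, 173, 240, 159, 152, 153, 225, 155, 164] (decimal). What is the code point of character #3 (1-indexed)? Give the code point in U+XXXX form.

U+1F914

Offset 0: leading byte 0xEB = 11101011 → 3-byte char #1 = EB BE B1.
Offset 3: leading byte 0xF1 = 11110001 → 4-byte char #2 = F1 97 AD B3.
Offset 7: leading byte 0xF0 = 11110000 → 4-byte char #3 = F0 9F A4 94.
Leading byte 0xF0 = 11110000 matches 11110xxx → 4-byte sequence.
Byte 1: 0xF0 = 11110000, payload 000 (3 bits).
Byte 2: 0x9F = 10011111 (10xxxxxx ✓), payload 011111.
Byte 3: 0xA4 = 10100100 (10xxxxxx ✓), payload 100100.
Byte 4: 0x94 = 10010100 (10xxxxxx ✓), payload 010100.
Concatenate: 000011111100100010100 = 0x1F914 (21 bits → U+1F914).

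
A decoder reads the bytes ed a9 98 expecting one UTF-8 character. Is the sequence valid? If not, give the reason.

Structurally a 3-byte sequence; payload = 0xDA58.
But 0xDA58 is in U+D800–U+DFFF, the surrogate range. Surrogates are not Unicode scalar values and are forbidden in UTF-8.

invalid (encodes a surrogate (U+D800–U+DFFF))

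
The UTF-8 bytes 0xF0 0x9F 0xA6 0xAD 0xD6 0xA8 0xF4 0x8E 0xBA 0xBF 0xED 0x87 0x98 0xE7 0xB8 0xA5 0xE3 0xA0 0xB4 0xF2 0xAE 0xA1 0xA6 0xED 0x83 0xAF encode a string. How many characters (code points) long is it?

8

Byte at offset 0: 0xF0 = 11110000 → 4-byte char (#1). Advance 4.
Byte at offset 4: 0xD6 = 11010110 → 2-byte char (#2). Advance 2.
Byte at offset 6: 0xF4 = 11110100 → 4-byte char (#3). Advance 4.
Byte at offset 10: 0xED = 11101101 → 3-byte char (#4). Advance 3.
Byte at offset 13: 0xE7 = 11100111 → 3-byte char (#5). Advance 3.
Byte at offset 16: 0xE3 = 11100011 → 3-byte char (#6). Advance 3.
Byte at offset 19: 0xF2 = 11110010 → 4-byte char (#7). Advance 4.
Byte at offset 23: 0xED = 11101101 → 3-byte char (#8). Advance 3.
Reached end at offset 26 after 8 code points.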